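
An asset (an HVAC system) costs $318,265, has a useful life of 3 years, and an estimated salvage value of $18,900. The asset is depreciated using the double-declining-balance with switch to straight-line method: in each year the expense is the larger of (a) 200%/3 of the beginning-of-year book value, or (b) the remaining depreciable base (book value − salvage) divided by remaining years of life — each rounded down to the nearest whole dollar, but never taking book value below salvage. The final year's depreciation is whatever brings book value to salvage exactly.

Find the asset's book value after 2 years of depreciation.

Depreciable base = $318,265 − $18,900 = $299,365.
Year 1: DB = ⌊$318,265 × 200%/3⌋ = $212,176; SL = ⌊$299,365/3⌋ = $99,788 → take DB $212,176. Book value $106,089.
Year 2: DB = ⌊$106,089 × 200%/3⌋ = $70,726; SL = ⌊$87,189/2⌋ = $43,594 → take DB $70,726. Book value $35,363.

$35,363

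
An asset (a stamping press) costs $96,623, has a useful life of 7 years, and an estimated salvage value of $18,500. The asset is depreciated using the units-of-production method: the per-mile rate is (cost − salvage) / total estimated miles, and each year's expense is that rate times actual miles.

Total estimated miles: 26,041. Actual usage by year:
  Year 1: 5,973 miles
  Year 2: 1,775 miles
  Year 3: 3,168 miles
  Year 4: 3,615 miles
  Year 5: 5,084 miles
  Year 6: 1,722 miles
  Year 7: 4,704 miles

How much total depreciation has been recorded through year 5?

$58,845

Depreciable base = $96,623 − $18,500 = $78,123.
Rate = $78,123 / 26,041 miles = $3 per mile.
Year 1: 5,973 × $3 = $17,919. Book value $78,704.
Year 2: 1,775 × $3 = $5,325. Book value $73,379.
Year 3: 3,168 × $3 = $9,504. Book value $63,875.
Year 4: 3,615 × $3 = $10,845. Book value $53,030.
Year 5: 5,084 × $3 = $15,252. Book value $37,778.
Accumulated through year 5 = $96,623 − $37,778 = $58,845.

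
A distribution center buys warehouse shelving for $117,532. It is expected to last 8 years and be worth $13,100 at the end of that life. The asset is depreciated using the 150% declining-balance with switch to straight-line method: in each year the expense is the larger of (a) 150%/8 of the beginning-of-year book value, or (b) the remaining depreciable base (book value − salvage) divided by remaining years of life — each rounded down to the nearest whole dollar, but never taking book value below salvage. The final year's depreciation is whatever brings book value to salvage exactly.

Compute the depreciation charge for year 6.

Depreciable base = $117,532 − $13,100 = $104,432.
Year 1: DB = ⌊$117,532 × 150%/8⌋ = $22,037; SL = ⌊$104,432/8⌋ = $13,054 → take DB $22,037. Book value $95,495.
Year 2: DB = ⌊$95,495 × 150%/8⌋ = $17,905; SL = ⌊$82,395/7⌋ = $11,770 → take DB $17,905. Book value $77,590.
Year 3: DB = ⌊$77,590 × 150%/8⌋ = $14,548; SL = ⌊$64,490/6⌋ = $10,748 → take DB $14,548. Book value $63,042.
Year 4: DB = ⌊$63,042 × 150%/8⌋ = $11,820; SL = ⌊$49,942/5⌋ = $9,988 → take DB $11,820. Book value $51,222.
Year 5: DB = ⌊$51,222 × 150%/8⌋ = $9,604; SL = ⌊$38,122/4⌋ = $9,530 → take DB $9,604. Book value $41,618.
Year 6: DB = ⌊$41,618 × 150%/8⌋ = $7,803; SL = ⌊$28,518/3⌋ = $9,506 → take SL $9,506. Book value $32,112.

$9,506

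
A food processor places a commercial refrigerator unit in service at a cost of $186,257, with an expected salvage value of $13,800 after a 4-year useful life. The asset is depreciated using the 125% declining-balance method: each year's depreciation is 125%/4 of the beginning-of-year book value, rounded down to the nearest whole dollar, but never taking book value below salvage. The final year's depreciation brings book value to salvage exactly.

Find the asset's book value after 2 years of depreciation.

Depreciable base = $186,257 − $13,800 = $172,457.
Year 1: ⌊$186,257 × 125%/4⌋ = $58,205. Book value $128,052.
Year 2: ⌊$128,052 × 125%/4⌋ = $40,016. Book value $88,036.

$88,036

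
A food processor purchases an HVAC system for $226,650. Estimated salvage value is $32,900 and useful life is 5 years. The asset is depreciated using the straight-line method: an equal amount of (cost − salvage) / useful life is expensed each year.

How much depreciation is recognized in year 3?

Depreciable base = $226,650 − $32,900 = $193,750.
Annual expense = $193,750 / 5 = $38,750.

$38,750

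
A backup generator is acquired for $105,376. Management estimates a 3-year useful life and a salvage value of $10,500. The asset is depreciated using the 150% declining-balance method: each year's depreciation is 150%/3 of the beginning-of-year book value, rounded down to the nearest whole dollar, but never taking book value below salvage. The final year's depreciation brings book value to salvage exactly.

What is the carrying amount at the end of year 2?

$26,344

Depreciable base = $105,376 − $10,500 = $94,876.
Year 1: ⌊$105,376 × 150%/3⌋ = $52,688. Book value $52,688.
Year 2: ⌊$52,688 × 150%/3⌋ = $26,344. Book value $26,344.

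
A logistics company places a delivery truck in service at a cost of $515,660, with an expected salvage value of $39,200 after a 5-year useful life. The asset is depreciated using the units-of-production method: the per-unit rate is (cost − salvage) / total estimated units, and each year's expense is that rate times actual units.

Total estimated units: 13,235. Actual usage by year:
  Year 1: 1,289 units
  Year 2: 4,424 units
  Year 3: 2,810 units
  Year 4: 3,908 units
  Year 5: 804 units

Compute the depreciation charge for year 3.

$101,160

Depreciable base = $515,660 − $39,200 = $476,460.
Rate = $476,460 / 13,235 units = $36 per unit.
Year 1: 1,289 × $36 = $46,404. Book value $469,256.
Year 2: 4,424 × $36 = $159,264. Book value $309,992.
Year 3: 2,810 × $36 = $101,160. Book value $208,832.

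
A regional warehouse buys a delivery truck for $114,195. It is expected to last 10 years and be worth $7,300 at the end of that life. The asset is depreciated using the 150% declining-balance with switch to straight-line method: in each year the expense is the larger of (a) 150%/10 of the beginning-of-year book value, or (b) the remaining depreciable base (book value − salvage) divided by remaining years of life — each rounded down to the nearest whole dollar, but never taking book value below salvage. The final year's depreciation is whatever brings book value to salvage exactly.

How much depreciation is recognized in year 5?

Depreciable base = $114,195 − $7,300 = $106,895.
Year 1: DB = ⌊$114,195 × 150%/10⌋ = $17,129; SL = ⌊$106,895/10⌋ = $10,689 → take DB $17,129. Book value $97,066.
Year 2: DB = ⌊$97,066 × 150%/10⌋ = $14,559; SL = ⌊$89,766/9⌋ = $9,974 → take DB $14,559. Book value $82,507.
Year 3: DB = ⌊$82,507 × 150%/10⌋ = $12,376; SL = ⌊$75,207/8⌋ = $9,400 → take DB $12,376. Book value $70,131.
Year 4: DB = ⌊$70,131 × 150%/10⌋ = $10,519; SL = ⌊$62,831/7⌋ = $8,975 → take DB $10,519. Book value $59,612.
Year 5: DB = ⌊$59,612 × 150%/10⌋ = $8,941; SL = ⌊$52,312/6⌋ = $8,718 → take DB $8,941. Book value $50,671.

$8,941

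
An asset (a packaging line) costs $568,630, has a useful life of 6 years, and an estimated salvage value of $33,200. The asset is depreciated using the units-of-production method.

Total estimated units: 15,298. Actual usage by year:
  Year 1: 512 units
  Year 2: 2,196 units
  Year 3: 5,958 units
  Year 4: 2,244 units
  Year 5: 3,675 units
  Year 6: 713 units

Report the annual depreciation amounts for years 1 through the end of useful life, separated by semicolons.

Depreciable base = $568,630 − $33,200 = $535,430.
Rate = $535,430 / 15,298 units = $35 per unit.
Year 1: 512 × $35 = $17,920. Book value $550,710.
Year 2: 2,196 × $35 = $76,860. Book value $473,850.
Year 3: 5,958 × $35 = $208,530. Book value $265,320.
Year 4: 2,244 × $35 = $78,540. Book value $186,780.
Year 5: 3,675 × $35 = $128,625. Book value $58,155.
Year 6: 713 × $35 = $24,955. Book value $33,200.

$17,920; $76,860; $208,530; $78,540; $128,625; $24,955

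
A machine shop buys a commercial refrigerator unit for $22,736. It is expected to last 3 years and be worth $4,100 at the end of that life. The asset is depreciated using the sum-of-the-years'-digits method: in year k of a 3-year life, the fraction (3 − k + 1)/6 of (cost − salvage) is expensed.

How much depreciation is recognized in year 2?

Depreciable base = $22,736 − $4,100 = $18,636.
Sum of the years' digits = 3+2+1 = 6.
Year 1: $18,636 × 3/6 = $9,318. Book value $13,418.
Year 2: $18,636 × 2/6 = $6,212. Book value $7,206.

$6,212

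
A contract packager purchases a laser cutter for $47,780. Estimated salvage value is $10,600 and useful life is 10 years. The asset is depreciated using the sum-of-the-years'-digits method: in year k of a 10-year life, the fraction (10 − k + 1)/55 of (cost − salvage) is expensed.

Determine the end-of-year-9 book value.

$11,276

Depreciable base = $47,780 − $10,600 = $37,180.
Sum of the years' digits = 10+9+8+7+6+5+4+3+2+1 = 55.
Year 1: $37,180 × 10/55 = $6,760. Book value $41,020.
Year 2: $37,180 × 9/55 = $6,084. Book value $34,936.
Year 3: $37,180 × 8/55 = $5,408. Book value $29,528.
Year 4: $37,180 × 7/55 = $4,732. Book value $24,796.
Year 5: $37,180 × 6/55 = $4,056. Book value $20,740.
Year 6: $37,180 × 5/55 = $3,380. Book value $17,360.
Year 7: $37,180 × 4/55 = $2,704. Book value $14,656.
Year 8: $37,180 × 3/55 = $2,028. Book value $12,628.
Year 9: $37,180 × 2/55 = $1,352. Book value $11,276.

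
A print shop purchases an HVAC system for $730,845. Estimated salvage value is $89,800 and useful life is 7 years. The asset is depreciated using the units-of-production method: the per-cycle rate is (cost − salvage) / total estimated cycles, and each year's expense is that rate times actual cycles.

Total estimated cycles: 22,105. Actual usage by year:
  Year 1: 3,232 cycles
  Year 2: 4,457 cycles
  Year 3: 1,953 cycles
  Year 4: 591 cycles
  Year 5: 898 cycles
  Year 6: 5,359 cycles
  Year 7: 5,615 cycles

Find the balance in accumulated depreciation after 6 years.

Depreciable base = $730,845 − $89,800 = $641,045.
Rate = $641,045 / 22,105 cycles = $29 per cycle.
Year 1: 3,232 × $29 = $93,728. Book value $637,117.
Year 2: 4,457 × $29 = $129,253. Book value $507,864.
Year 3: 1,953 × $29 = $56,637. Book value $451,227.
Year 4: 591 × $29 = $17,139. Book value $434,088.
Year 5: 898 × $29 = $26,042. Book value $408,046.
Year 6: 5,359 × $29 = $155,411. Book value $252,635.
Accumulated through year 6 = $730,845 − $252,635 = $478,210.

$478,210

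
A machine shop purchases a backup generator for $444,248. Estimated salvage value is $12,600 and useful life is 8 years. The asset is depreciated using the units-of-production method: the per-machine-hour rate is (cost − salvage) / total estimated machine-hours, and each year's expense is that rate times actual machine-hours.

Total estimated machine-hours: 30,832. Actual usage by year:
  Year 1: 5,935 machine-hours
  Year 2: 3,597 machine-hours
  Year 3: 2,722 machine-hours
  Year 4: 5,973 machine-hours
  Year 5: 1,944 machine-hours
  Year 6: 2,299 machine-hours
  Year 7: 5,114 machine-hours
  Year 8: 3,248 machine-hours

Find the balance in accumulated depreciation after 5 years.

$282,394

Depreciable base = $444,248 − $12,600 = $431,648.
Rate = $431,648 / 30,832 machine-hours = $14 per machine-hour.
Year 1: 5,935 × $14 = $83,090. Book value $361,158.
Year 2: 3,597 × $14 = $50,358. Book value $310,800.
Year 3: 2,722 × $14 = $38,108. Book value $272,692.
Year 4: 5,973 × $14 = $83,622. Book value $189,070.
Year 5: 1,944 × $14 = $27,216. Book value $161,854.
Accumulated through year 5 = $444,248 − $161,854 = $282,394.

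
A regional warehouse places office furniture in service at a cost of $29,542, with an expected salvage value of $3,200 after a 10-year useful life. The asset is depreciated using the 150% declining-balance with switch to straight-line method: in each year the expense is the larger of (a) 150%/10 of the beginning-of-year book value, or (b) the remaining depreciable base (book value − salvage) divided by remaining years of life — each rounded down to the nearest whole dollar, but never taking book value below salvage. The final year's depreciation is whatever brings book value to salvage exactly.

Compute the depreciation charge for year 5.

$2,313

Depreciable base = $29,542 − $3,200 = $26,342.
Year 1: DB = ⌊$29,542 × 150%/10⌋ = $4,431; SL = ⌊$26,342/10⌋ = $2,634 → take DB $4,431. Book value $25,111.
Year 2: DB = ⌊$25,111 × 150%/10⌋ = $3,766; SL = ⌊$21,911/9⌋ = $2,434 → take DB $3,766. Book value $21,345.
Year 3: DB = ⌊$21,345 × 150%/10⌋ = $3,201; SL = ⌊$18,145/8⌋ = $2,268 → take DB $3,201. Book value $18,144.
Year 4: DB = ⌊$18,144 × 150%/10⌋ = $2,721; SL = ⌊$14,944/7⌋ = $2,134 → take DB $2,721. Book value $15,423.
Year 5: DB = ⌊$15,423 × 150%/10⌋ = $2,313; SL = ⌊$12,223/6⌋ = $2,037 → take DB $2,313. Book value $13,110.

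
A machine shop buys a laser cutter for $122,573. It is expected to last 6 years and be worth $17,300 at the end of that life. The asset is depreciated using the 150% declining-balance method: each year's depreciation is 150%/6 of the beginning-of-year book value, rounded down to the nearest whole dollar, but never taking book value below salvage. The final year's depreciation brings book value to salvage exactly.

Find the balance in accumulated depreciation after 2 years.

$53,625

Depreciable base = $122,573 − $17,300 = $105,273.
Year 1: ⌊$122,573 × 150%/6⌋ = $30,643. Book value $91,930.
Year 2: ⌊$91,930 × 150%/6⌋ = $22,982. Book value $68,948.
Accumulated through year 2 = $122,573 − $68,948 = $53,625.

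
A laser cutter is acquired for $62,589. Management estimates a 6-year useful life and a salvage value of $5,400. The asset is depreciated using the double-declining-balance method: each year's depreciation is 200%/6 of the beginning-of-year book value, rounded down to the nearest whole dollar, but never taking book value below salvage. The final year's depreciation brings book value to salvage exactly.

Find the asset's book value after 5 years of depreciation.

$8,243

Depreciable base = $62,589 − $5,400 = $57,189.
Year 1: ⌊$62,589 × 200%/6⌋ = $20,863. Book value $41,726.
Year 2: ⌊$41,726 × 200%/6⌋ = $13,908. Book value $27,818.
Year 3: ⌊$27,818 × 200%/6⌋ = $9,272. Book value $18,546.
Year 4: ⌊$18,546 × 200%/6⌋ = $6,182. Book value $12,364.
Year 5: ⌊$12,364 × 200%/6⌋ = $4,121. Book value $8,243.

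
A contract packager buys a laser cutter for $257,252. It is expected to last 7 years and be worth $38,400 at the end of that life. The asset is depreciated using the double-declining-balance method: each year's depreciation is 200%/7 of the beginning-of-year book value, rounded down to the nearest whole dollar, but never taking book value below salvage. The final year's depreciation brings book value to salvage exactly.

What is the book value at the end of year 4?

Depreciable base = $257,252 − $38,400 = $218,852.
Year 1: ⌊$257,252 × 200%/7⌋ = $73,500. Book value $183,752.
Year 2: ⌊$183,752 × 200%/7⌋ = $52,500. Book value $131,252.
Year 3: ⌊$131,252 × 200%/7⌋ = $37,500. Book value $93,752.
Year 4: ⌊$93,752 × 200%/7⌋ = $26,786. Book value $66,966.

$66,966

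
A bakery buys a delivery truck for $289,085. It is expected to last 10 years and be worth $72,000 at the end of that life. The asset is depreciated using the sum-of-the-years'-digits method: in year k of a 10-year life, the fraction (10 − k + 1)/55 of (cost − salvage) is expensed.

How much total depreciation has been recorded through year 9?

Depreciable base = $289,085 − $72,000 = $217,085.
Sum of the years' digits = 10+9+8+7+6+5+4+3+2+1 = 55.
Year 1: $217,085 × 10/55 = $39,470. Book value $249,615.
Year 2: $217,085 × 9/55 = $35,523. Book value $214,092.
Year 3: $217,085 × 8/55 = $31,576. Book value $182,516.
Year 4: $217,085 × 7/55 = $27,629. Book value $154,887.
Year 5: $217,085 × 6/55 = $23,682. Book value $131,205.
Year 6: $217,085 × 5/55 = $19,735. Book value $111,470.
Year 7: $217,085 × 4/55 = $15,788. Book value $95,682.
Year 8: $217,085 × 3/55 = $11,841. Book value $83,841.
Year 9: $217,085 × 2/55 = $7,894. Book value $75,947.
Accumulated through year 9 = $289,085 − $75,947 = $213,138.

$213,138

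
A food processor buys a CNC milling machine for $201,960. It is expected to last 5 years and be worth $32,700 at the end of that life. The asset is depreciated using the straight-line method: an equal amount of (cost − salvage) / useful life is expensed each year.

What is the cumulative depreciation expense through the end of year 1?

Depreciable base = $201,960 − $32,700 = $169,260.
Annual expense = $169,260 / 5 = $33,852.
End of year 1: book value $168,108.
Accumulated through year 1 = $201,960 − $168,108 = $33,852.

$33,852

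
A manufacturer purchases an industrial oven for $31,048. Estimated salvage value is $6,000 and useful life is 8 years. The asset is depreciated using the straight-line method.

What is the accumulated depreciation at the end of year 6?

$18,786

Depreciable base = $31,048 − $6,000 = $25,048.
Annual expense = $25,048 / 8 = $3,131.
End of year 1: book value $27,917.
End of year 2: book value $24,786.
End of year 3: book value $21,655.
End of year 4: book value $18,524.
End of year 5: book value $15,393.
End of year 6: book value $12,262.
Accumulated through year 6 = $31,048 − $12,262 = $18,786.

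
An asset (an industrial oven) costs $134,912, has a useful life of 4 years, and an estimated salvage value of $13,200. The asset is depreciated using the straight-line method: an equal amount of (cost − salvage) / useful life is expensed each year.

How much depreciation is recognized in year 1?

Depreciable base = $134,912 − $13,200 = $121,712.
Annual expense = $121,712 / 4 = $30,428.

$30,428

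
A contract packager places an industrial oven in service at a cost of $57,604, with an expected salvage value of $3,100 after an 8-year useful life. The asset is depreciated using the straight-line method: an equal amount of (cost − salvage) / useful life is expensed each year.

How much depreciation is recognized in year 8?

$6,813

Depreciable base = $57,604 − $3,100 = $54,504.
Annual expense = $54,504 / 8 = $6,813.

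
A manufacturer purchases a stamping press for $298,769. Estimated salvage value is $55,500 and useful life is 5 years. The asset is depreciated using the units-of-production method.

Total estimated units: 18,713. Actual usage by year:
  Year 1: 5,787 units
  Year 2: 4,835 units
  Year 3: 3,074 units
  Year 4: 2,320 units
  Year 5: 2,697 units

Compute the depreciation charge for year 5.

$35,061

Depreciable base = $298,769 − $55,500 = $243,269.
Rate = $243,269 / 18,713 units = $13 per unit.
Year 1: 5,787 × $13 = $75,231. Book value $223,538.
Year 2: 4,835 × $13 = $62,855. Book value $160,683.
Year 3: 3,074 × $13 = $39,962. Book value $120,721.
Year 4: 2,320 × $13 = $30,160. Book value $90,561.
Year 5: 2,697 × $13 = $35,061. Book value $55,500.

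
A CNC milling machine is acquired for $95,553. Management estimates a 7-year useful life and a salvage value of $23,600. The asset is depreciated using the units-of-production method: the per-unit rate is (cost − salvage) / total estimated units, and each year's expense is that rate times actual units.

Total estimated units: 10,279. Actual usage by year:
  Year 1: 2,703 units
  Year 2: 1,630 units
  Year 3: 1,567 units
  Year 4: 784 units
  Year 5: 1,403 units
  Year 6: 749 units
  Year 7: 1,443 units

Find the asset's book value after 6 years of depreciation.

Depreciable base = $95,553 − $23,600 = $71,953.
Rate = $71,953 / 10,279 units = $7 per unit.
Year 1: 2,703 × $7 = $18,921. Book value $76,632.
Year 2: 1,630 × $7 = $11,410. Book value $65,222.
Year 3: 1,567 × $7 = $10,969. Book value $54,253.
Year 4: 784 × $7 = $5,488. Book value $48,765.
Year 5: 1,403 × $7 = $9,821. Book value $38,944.
Year 6: 749 × $7 = $5,243. Book value $33,701.

$33,701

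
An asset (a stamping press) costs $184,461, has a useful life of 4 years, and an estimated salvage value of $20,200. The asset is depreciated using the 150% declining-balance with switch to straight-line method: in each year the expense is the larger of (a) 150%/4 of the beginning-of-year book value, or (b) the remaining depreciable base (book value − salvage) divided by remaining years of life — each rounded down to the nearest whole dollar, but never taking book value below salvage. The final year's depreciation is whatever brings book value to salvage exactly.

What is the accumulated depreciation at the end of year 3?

Depreciable base = $184,461 − $20,200 = $164,261.
Year 1: DB = ⌊$184,461 × 150%/4⌋ = $69,172; SL = ⌊$164,261/4⌋ = $41,065 → take DB $69,172. Book value $115,289.
Year 2: DB = ⌊$115,289 × 150%/4⌋ = $43,233; SL = ⌊$95,089/3⌋ = $31,696 → take DB $43,233. Book value $72,056.
Year 3: DB = ⌊$72,056 × 150%/4⌋ = $27,021; SL = ⌊$51,856/2⌋ = $25,928 → take DB $27,021. Book value $45,035.
Accumulated through year 3 = $184,461 − $45,035 = $139,426.

$139,426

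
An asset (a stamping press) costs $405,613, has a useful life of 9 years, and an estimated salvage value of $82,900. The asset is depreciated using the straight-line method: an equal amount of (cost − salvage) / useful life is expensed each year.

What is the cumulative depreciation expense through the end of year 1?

$35,857

Depreciable base = $405,613 − $82,900 = $322,713.
Annual expense = $322,713 / 9 = $35,857.
End of year 1: book value $369,756.
Accumulated through year 1 = $405,613 − $369,756 = $35,857.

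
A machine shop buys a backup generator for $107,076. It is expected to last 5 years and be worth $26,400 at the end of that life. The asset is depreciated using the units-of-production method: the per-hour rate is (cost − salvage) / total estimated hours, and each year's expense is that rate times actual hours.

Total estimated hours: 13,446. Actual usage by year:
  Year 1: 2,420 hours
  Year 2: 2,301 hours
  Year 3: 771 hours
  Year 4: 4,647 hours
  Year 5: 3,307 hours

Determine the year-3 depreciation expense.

Depreciable base = $107,076 − $26,400 = $80,676.
Rate = $80,676 / 13,446 hours = $6 per hour.
Year 1: 2,420 × $6 = $14,520. Book value $92,556.
Year 2: 2,301 × $6 = $13,806. Book value $78,750.
Year 3: 771 × $6 = $4,626. Book value $74,124.

$4,626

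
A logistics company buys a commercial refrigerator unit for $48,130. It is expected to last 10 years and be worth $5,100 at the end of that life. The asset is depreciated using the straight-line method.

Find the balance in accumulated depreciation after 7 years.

$30,121

Depreciable base = $48,130 − $5,100 = $43,030.
Annual expense = $43,030 / 10 = $4,303.
End of year 1: book value $43,827.
End of year 2: book value $39,524.
End of year 3: book value $35,221.
End of year 4: book value $30,918.
End of year 5: book value $26,615.
End of year 6: book value $22,312.
End of year 7: book value $18,009.
Accumulated through year 7 = $48,130 − $18,009 = $30,121.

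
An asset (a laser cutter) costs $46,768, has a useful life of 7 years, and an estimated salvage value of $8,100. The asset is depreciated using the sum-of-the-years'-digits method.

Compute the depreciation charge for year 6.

$2,762

Depreciable base = $46,768 − $8,100 = $38,668.
Sum of the years' digits = 7+6+5+4+3+2+1 = 28.
Year 1: $38,668 × 7/28 = $9,667. Book value $37,101.
Year 2: $38,668 × 6/28 = $8,286. Book value $28,815.
Year 3: $38,668 × 5/28 = $6,905. Book value $21,910.
Year 4: $38,668 × 4/28 = $5,524. Book value $16,386.
Year 5: $38,668 × 3/28 = $4,143. Book value $12,243.
Year 6: $38,668 × 2/28 = $2,762. Book value $9,481.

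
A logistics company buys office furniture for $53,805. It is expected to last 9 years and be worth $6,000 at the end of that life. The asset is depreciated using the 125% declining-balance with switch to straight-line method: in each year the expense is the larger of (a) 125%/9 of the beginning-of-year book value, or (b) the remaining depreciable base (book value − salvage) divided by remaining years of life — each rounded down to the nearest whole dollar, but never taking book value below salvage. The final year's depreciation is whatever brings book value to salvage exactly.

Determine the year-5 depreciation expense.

$4,717

Depreciable base = $53,805 − $6,000 = $47,805.
Year 1: DB = ⌊$53,805 × 125%/9⌋ = $7,472; SL = ⌊$47,805/9⌋ = $5,311 → take DB $7,472. Book value $46,333.
Year 2: DB = ⌊$46,333 × 125%/9⌋ = $6,435; SL = ⌊$40,333/8⌋ = $5,041 → take DB $6,435. Book value $39,898.
Year 3: DB = ⌊$39,898 × 125%/9⌋ = $5,541; SL = ⌊$33,898/7⌋ = $4,842 → take DB $5,541. Book value $34,357.
Year 4: DB = ⌊$34,357 × 125%/9⌋ = $4,771; SL = ⌊$28,357/6⌋ = $4,726 → take DB $4,771. Book value $29,586.
Year 5: DB = ⌊$29,586 × 125%/9⌋ = $4,109; SL = ⌊$23,586/5⌋ = $4,717 → take SL $4,717. Book value $24,869.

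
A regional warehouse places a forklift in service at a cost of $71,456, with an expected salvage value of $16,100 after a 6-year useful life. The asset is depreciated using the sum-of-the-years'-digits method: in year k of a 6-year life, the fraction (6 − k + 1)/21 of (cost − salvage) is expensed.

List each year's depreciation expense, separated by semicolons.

Depreciable base = $71,456 − $16,100 = $55,356.
Sum of the years' digits = 6+5+4+3+2+1 = 21.
Year 1: $55,356 × 6/21 = $15,816. Book value $55,640.
Year 2: $55,356 × 5/21 = $13,180. Book value $42,460.
Year 3: $55,356 × 4/21 = $10,544. Book value $31,916.
Year 4: $55,356 × 3/21 = $7,908. Book value $24,008.
Year 5: $55,356 × 2/21 = $5,272. Book value $18,736.
Year 6: $55,356 × 1/21 = $2,636. Book value $16,100.

$15,816; $13,180; $10,544; $7,908; $5,272; $2,636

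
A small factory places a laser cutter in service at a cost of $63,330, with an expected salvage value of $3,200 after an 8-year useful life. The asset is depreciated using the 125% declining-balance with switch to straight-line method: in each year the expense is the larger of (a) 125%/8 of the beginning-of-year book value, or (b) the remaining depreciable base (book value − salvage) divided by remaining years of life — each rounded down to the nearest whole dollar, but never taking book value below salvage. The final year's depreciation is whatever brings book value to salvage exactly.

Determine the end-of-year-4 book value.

Depreciable base = $63,330 − $3,200 = $60,130.
Year 1: DB = ⌊$63,330 × 125%/8⌋ = $9,895; SL = ⌊$60,130/8⌋ = $7,516 → take DB $9,895. Book value $53,435.
Year 2: DB = ⌊$53,435 × 125%/8⌋ = $8,349; SL = ⌊$50,235/7⌋ = $7,176 → take DB $8,349. Book value $45,086.
Year 3: DB = ⌊$45,086 × 125%/8⌋ = $7,044; SL = ⌊$41,886/6⌋ = $6,981 → take DB $7,044. Book value $38,042.
Year 4: DB = ⌊$38,042 × 125%/8⌋ = $5,944; SL = ⌊$34,842/5⌋ = $6,968 → take SL $6,968. Book value $31,074.

$31,074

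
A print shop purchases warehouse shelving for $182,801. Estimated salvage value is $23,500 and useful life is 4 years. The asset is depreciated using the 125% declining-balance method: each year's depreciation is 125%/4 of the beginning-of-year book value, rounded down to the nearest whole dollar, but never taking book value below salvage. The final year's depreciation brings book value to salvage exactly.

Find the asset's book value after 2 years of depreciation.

$86,403

Depreciable base = $182,801 − $23,500 = $159,301.
Year 1: ⌊$182,801 × 125%/4⌋ = $57,125. Book value $125,676.
Year 2: ⌊$125,676 × 125%/4⌋ = $39,273. Book value $86,403.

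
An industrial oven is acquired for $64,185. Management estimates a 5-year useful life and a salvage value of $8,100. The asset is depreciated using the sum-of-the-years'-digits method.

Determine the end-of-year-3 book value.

Depreciable base = $64,185 − $8,100 = $56,085.
Sum of the years' digits = 5+4+3+2+1 = 15.
Year 1: $56,085 × 5/15 = $18,695. Book value $45,490.
Year 2: $56,085 × 4/15 = $14,956. Book value $30,534.
Year 3: $56,085 × 3/15 = $11,217. Book value $19,317.

$19,317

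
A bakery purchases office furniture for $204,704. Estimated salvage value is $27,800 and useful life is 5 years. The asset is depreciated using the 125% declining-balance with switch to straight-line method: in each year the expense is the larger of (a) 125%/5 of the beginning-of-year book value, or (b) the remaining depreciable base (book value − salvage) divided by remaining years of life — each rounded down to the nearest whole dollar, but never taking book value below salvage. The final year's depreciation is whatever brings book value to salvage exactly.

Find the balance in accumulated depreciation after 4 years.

$147,788

Depreciable base = $204,704 − $27,800 = $176,904.
Year 1: DB = ⌊$204,704 × 125%/5⌋ = $51,176; SL = ⌊$176,904/5⌋ = $35,380 → take DB $51,176. Book value $153,528.
Year 2: DB = ⌊$153,528 × 125%/5⌋ = $38,382; SL = ⌊$125,728/4⌋ = $31,432 → take DB $38,382. Book value $115,146.
Year 3: DB = ⌊$115,146 × 125%/5⌋ = $28,786; SL = ⌊$87,346/3⌋ = $29,115 → take SL $29,115. Book value $86,031.
Year 4: DB = ⌊$86,031 × 125%/5⌋ = $21,507; SL = ⌊$58,231/2⌋ = $29,115 → take SL $29,115. Book value $56,916.
Accumulated through year 4 = $204,704 − $56,916 = $147,788.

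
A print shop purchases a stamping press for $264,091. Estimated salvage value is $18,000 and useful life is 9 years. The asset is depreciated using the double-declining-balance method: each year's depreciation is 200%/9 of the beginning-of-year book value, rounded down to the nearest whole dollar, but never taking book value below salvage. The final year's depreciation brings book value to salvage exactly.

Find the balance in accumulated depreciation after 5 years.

$188,921

Depreciable base = $264,091 − $18,000 = $246,091.
Year 1: ⌊$264,091 × 200%/9⌋ = $58,686. Book value $205,405.
Year 2: ⌊$205,405 × 200%/9⌋ = $45,645. Book value $159,760.
Year 3: ⌊$159,760 × 200%/9⌋ = $35,502. Book value $124,258.
Year 4: ⌊$124,258 × 200%/9⌋ = $27,612. Book value $96,646.
Year 5: ⌊$96,646 × 200%/9⌋ = $21,476. Book value $75,170.
Accumulated through year 5 = $264,091 − $75,170 = $188,921.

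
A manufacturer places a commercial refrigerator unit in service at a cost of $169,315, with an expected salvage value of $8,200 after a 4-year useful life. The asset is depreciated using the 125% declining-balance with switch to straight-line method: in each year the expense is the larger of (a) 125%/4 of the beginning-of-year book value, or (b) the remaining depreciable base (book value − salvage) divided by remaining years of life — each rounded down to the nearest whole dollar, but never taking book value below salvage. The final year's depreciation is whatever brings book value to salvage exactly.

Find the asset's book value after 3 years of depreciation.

$44,115

Depreciable base = $169,315 − $8,200 = $161,115.
Year 1: DB = ⌊$169,315 × 125%/4⌋ = $52,910; SL = ⌊$161,115/4⌋ = $40,278 → take DB $52,910. Book value $116,405.
Year 2: DB = ⌊$116,405 × 125%/4⌋ = $36,376; SL = ⌊$108,205/3⌋ = $36,068 → take DB $36,376. Book value $80,029.
Year 3: DB = ⌊$80,029 × 125%/4⌋ = $25,009; SL = ⌊$71,829/2⌋ = $35,914 → take SL $35,914. Book value $44,115.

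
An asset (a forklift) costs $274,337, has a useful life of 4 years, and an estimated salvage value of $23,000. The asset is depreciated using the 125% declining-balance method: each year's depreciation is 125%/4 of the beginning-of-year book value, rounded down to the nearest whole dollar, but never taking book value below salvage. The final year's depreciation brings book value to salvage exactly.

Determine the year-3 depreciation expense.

Depreciable base = $274,337 − $23,000 = $251,337.
Year 1: ⌊$274,337 × 125%/4⌋ = $85,730. Book value $188,607.
Year 2: ⌊$188,607 × 125%/4⌋ = $58,939. Book value $129,668.
Year 3: ⌊$129,668 × 125%/4⌋ = $40,521. Book value $89,147.

$40,521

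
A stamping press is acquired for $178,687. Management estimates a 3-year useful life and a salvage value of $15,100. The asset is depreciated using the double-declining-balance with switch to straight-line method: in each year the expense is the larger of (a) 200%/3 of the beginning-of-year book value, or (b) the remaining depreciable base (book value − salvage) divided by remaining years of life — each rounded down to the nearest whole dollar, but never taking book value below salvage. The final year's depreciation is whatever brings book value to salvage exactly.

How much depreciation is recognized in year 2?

Depreciable base = $178,687 − $15,100 = $163,587.
Year 1: DB = ⌊$178,687 × 200%/3⌋ = $119,124; SL = ⌊$163,587/3⌋ = $54,529 → take DB $119,124. Book value $59,563.
Year 2: DB = ⌊$59,563 × 200%/3⌋ = $39,708; SL = ⌊$44,463/2⌋ = $22,231 → take DB $39,708. Book value $19,855.

$39,708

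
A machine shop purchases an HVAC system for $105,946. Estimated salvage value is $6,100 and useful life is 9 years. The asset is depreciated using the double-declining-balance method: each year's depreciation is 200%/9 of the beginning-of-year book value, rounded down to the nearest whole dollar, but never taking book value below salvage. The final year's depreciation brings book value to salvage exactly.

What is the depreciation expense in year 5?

$8,616

Depreciable base = $105,946 − $6,100 = $99,846.
Year 1: ⌊$105,946 × 200%/9⌋ = $23,543. Book value $82,403.
Year 2: ⌊$82,403 × 200%/9⌋ = $18,311. Book value $64,092.
Year 3: ⌊$64,092 × 200%/9⌋ = $14,242. Book value $49,850.
Year 4: ⌊$49,850 × 200%/9⌋ = $11,077. Book value $38,773.
Year 5: ⌊$38,773 × 200%/9⌋ = $8,616. Book value $30,157.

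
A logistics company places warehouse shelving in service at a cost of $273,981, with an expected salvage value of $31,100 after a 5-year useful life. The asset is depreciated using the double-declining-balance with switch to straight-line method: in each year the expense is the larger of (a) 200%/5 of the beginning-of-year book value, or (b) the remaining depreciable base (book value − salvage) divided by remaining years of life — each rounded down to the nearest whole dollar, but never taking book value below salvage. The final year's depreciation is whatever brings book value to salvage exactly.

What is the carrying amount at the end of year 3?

Depreciable base = $273,981 − $31,100 = $242,881.
Year 1: DB = ⌊$273,981 × 200%/5⌋ = $109,592; SL = ⌊$242,881/5⌋ = $48,576 → take DB $109,592. Book value $164,389.
Year 2: DB = ⌊$164,389 × 200%/5⌋ = $65,755; SL = ⌊$133,289/4⌋ = $33,322 → take DB $65,755. Book value $98,634.
Year 3: DB = ⌊$98,634 × 200%/5⌋ = $39,453; SL = ⌊$67,534/3⌋ = $22,511 → take DB $39,453. Book value $59,181.

$59,181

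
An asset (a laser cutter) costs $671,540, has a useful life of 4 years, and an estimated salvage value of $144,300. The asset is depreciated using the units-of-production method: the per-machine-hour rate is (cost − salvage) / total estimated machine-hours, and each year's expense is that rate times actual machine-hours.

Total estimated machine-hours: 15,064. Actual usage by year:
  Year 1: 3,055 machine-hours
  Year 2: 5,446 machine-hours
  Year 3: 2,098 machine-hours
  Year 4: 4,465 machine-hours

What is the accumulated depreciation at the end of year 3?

$370,965

Depreciable base = $671,540 − $144,300 = $527,240.
Rate = $527,240 / 15,064 machine-hours = $35 per machine-hour.
Year 1: 3,055 × $35 = $106,925. Book value $564,615.
Year 2: 5,446 × $35 = $190,610. Book value $374,005.
Year 3: 2,098 × $35 = $73,430. Book value $300,575.
Accumulated through year 3 = $671,540 − $300,575 = $370,965.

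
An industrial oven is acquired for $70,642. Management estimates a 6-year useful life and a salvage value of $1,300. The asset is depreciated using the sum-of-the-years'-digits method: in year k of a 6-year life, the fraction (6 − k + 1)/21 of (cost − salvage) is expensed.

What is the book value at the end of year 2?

$34,320

Depreciable base = $70,642 − $1,300 = $69,342.
Sum of the years' digits = 6+5+4+3+2+1 = 21.
Year 1: $69,342 × 6/21 = $19,812. Book value $50,830.
Year 2: $69,342 × 5/21 = $16,510. Book value $34,320.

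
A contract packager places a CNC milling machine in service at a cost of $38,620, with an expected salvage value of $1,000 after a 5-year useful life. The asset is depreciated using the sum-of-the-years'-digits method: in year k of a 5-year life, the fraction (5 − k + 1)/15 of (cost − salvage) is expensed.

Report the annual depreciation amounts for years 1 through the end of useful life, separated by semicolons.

Depreciable base = $38,620 − $1,000 = $37,620.
Sum of the years' digits = 5+4+3+2+1 = 15.
Year 1: $37,620 × 5/15 = $12,540. Book value $26,080.
Year 2: $37,620 × 4/15 = $10,032. Book value $16,048.
Year 3: $37,620 × 3/15 = $7,524. Book value $8,524.
Year 4: $37,620 × 2/15 = $5,016. Book value $3,508.
Year 5: $37,620 × 1/15 = $2,508. Book value $1,000.

$12,540; $10,032; $7,524; $5,016; $2,508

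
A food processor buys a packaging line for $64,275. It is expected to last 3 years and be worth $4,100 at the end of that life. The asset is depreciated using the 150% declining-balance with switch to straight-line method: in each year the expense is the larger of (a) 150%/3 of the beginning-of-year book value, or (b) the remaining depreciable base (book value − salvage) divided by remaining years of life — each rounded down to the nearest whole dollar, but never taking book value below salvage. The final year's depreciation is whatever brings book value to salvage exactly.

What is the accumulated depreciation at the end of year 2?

Depreciable base = $64,275 − $4,100 = $60,175.
Year 1: DB = ⌊$64,275 × 150%/3⌋ = $32,137; SL = ⌊$60,175/3⌋ = $20,058 → take DB $32,137. Book value $32,138.
Year 2: DB = ⌊$32,138 × 150%/3⌋ = $16,069; SL = ⌊$28,038/2⌋ = $14,019 → take DB $16,069. Book value $16,069.
Accumulated through year 2 = $64,275 − $16,069 = $48,206.

$48,206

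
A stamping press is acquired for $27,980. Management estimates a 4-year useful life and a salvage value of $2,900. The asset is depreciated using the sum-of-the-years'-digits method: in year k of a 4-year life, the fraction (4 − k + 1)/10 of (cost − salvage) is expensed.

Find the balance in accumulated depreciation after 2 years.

$17,556

Depreciable base = $27,980 − $2,900 = $25,080.
Sum of the years' digits = 4+3+2+1 = 10.
Year 1: $25,080 × 4/10 = $10,032. Book value $17,948.
Year 2: $25,080 × 3/10 = $7,524. Book value $10,424.
Accumulated through year 2 = $27,980 − $10,424 = $17,556.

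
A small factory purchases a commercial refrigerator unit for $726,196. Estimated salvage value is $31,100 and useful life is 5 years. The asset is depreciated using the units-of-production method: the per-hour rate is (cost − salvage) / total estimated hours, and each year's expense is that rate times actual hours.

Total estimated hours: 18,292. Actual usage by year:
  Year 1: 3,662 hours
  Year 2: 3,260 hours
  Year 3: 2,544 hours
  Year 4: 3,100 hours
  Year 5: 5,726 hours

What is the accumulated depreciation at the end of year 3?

Depreciable base = $726,196 − $31,100 = $695,096.
Rate = $695,096 / 18,292 hours = $38 per hour.
Year 1: 3,662 × $38 = $139,156. Book value $587,040.
Year 2: 3,260 × $38 = $123,880. Book value $463,160.
Year 3: 2,544 × $38 = $96,672. Book value $366,488.
Accumulated through year 3 = $726,196 − $366,488 = $359,708.

$359,708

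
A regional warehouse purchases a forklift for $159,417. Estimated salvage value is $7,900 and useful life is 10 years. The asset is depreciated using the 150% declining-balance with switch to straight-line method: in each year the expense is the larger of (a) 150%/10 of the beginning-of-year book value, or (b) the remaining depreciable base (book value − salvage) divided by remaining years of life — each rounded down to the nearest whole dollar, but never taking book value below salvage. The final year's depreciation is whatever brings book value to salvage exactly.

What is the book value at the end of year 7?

Depreciable base = $159,417 − $7,900 = $151,517.
Year 1: DB = ⌊$159,417 × 150%/10⌋ = $23,912; SL = ⌊$151,517/10⌋ = $15,151 → take DB $23,912. Book value $135,505.
Year 2: DB = ⌊$135,505 × 150%/10⌋ = $20,325; SL = ⌊$127,605/9⌋ = $14,178 → take DB $20,325. Book value $115,180.
Year 3: DB = ⌊$115,180 × 150%/10⌋ = $17,277; SL = ⌊$107,280/8⌋ = $13,410 → take DB $17,277. Book value $97,903.
Year 4: DB = ⌊$97,903 × 150%/10⌋ = $14,685; SL = ⌊$90,003/7⌋ = $12,857 → take DB $14,685. Book value $83,218.
Year 5: DB = ⌊$83,218 × 150%/10⌋ = $12,482; SL = ⌊$75,318/6⌋ = $12,553 → take SL $12,553. Book value $70,665.
Year 6: DB = ⌊$70,665 × 150%/10⌋ = $10,599; SL = ⌊$62,765/5⌋ = $12,553 → take SL $12,553. Book value $58,112.
Year 7: DB = ⌊$58,112 × 150%/10⌋ = $8,716; SL = ⌊$50,212/4⌋ = $12,553 → take SL $12,553. Book value $45,559.

$45,559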